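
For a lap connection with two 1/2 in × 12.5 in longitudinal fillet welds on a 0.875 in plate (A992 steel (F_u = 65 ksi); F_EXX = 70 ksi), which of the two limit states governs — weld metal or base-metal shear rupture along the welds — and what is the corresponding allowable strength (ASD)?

t_e = 0.707 × 0.5 = 0.3535 in; L = 25 in.
Weld metal: R_n/Ω = (1/2.0) × 0.6 × 70 × 0.3535 × 25 = 185.6 kips.
Base metal (shear rupture): R_n/Ω = (1/2.0) × 0.6 × 65 × 0.875 × 25 = 426.6 kips.
Governing: weld metal.

R_n/Ω ≈ 186 kips (weld metal governs)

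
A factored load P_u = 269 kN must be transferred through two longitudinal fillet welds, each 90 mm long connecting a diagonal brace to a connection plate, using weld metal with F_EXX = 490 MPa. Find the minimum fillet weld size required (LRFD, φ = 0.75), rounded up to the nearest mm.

w = 10 mm

Total weld length L = 180 mm.
Required throat t_e = P_u / (φ × 0.6 F_EXX × L) = 269 / (0.75 × 0.6 × 490 × 180 × 10⁻³) = 6.778 mm.
Required leg w = t_e / 0.707 = 9.586 mm → use 10 mm.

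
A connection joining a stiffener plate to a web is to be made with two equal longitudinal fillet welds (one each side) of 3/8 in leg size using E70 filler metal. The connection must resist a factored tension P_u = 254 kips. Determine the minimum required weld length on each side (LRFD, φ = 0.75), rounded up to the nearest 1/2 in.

E70XX → F_EXX = 70 ksi.
Throat t_e = 0.707 × 0.375 = 0.2651 in.
φr_n = 0.75 × 0.6 × 70 × 0.2651 = 8.351 kips/in.
L_req = P_u / φr_n = 254 / 8.351 = 30.41 in total.
Per side: 30.41 / 2 = 15.21 in.
Round up → use L = 15.5 in on each side.

L = 15.5 in on each side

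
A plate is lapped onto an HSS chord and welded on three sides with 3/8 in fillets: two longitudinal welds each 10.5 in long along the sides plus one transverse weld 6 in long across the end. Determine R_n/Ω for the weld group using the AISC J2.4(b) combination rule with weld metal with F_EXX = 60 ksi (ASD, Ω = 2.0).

t_e = 0.707 × 0.375 = 0.2651 in.
R_nwl = 0.6 × 60 × 0.2651 × 21 = 200.4 kip (longitudinal, 2 welds).
R_nwt = 0.6 × 60 × 0.2651 × 6 = 57.27 kip (transverse, base value).
(i) R_nwl + R_nwt = 257.7 kip; (ii) 0.85 R_nwl + 1.5 R_nwt = 256.3 kip.
R_n = max = 257.7 kip [governs: (i)]; R_n/Ω = 128.9 kip.

R_n/Ω ≈ 129 kip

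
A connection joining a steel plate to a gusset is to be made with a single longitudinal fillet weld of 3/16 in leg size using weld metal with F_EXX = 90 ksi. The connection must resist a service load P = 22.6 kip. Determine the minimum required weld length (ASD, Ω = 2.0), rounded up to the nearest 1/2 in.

L = 6.5 in

Throat t_e = 0.707 × 0.1875 = 0.1326 in.
r_n/Ω = (0.6 × 90 × 0.1326) / 2.0 = 3.579 kip/in.
L_req = P / (r_n/Ω) = 22.6 / 3.579 = 6.314 in total.
Round up → use L = 6.5 in.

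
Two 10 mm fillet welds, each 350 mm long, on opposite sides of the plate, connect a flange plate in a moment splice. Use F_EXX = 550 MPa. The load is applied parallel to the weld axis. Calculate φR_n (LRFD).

Effective throat t_e = 0.707 × 10 = 7.07 mm.
Total length L = 700 mm; A_we = 7.07 × 700 = 4949 mm².
F_nw = 0.6 F_EXX = 0.6 × 550 = 330 MPa.
φR_n = 0.75 × 330 × 4949 × 10⁻³ = 1225 kN.

φR_n ≈ 1220 kN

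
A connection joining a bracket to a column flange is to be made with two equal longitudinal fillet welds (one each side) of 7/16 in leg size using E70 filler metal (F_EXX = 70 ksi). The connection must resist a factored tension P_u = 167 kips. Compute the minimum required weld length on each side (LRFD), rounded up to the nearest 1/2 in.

Throat t_e = 0.707 × 0.4375 = 0.3093 in.
φr_n = 0.75 × 0.6 × 70 × 0.3093 = 9.743 kips/in.
L_req = P_u / φr_n = 167 / 9.743 = 17.14 in total.
Per side: 17.14 / 2 = 8.57 in.
Round up → use L = 9 in on each side.

L = 9 in on each side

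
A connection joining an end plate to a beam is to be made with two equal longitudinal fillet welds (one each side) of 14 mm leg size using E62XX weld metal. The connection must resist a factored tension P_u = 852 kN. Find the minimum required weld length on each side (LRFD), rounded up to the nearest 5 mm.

E62XX → F_EXX = 620 MPa.
Throat t_e = 0.707 × 14 = 9.898 mm.
φr_n = 0.75 × 0.6 × 620 × 9.898 × 10⁻³ = 2.762 kN/mm.
L_req = P_u / φr_n = 852 / 2.762 = 308.5 mm total.
Per side: 308.5 / 2 = 154.3 mm.
Round up → use L = 155 mm on each side.

L = 155 mm on each side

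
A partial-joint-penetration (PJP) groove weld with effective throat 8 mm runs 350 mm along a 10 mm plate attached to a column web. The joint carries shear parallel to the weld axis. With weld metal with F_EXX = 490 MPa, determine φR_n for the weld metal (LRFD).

Effective throat (given) t_e = 8 mm.
A_we = 8 × 350 = 2800 mm².
F_nw = 0.6 F_EXX = 294 MPa.
φR_n = 0.75 × 294 × 2800 × 10⁻³ = 617.4 kN.

φR_n ≈ 617 kN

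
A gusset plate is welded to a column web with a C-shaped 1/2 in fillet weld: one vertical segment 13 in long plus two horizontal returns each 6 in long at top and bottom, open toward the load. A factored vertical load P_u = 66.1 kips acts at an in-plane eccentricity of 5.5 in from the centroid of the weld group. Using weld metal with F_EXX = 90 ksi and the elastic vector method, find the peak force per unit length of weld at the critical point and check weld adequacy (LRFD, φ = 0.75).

f_max ≈ 5.64 kip/in; adequate

Total weld length L_w = 25 in. Treat welds as unit-width lines.
Centroid: x̄ = 2×6×3 / 25 = 1.44 in from the vertical weld.
Polar moment about centroid: J = I_x + I_y = [13³/12 + 2×6×6.5²] + [13×1.44² + 2(6³/12 + 6×1.56²)] = 782.2 in³.
Direct shear f_v = P/L_w = 66.1 / 25 = 2.644 kip/in (vertical).
Torsion M = P·e = 66.1 × 5.5 = 363.55 kip·in.
Critical point at (x, y) = (4.56, 6.5) from centroid. f_tx = M·y/J = 3.021 kip/in; f_ty = M·x/J = 2.119 kip/in.
Resultant f_max = √[f_tx² + (f_v + f_ty)²] = √[3.021² + (2.644 + 2.119)²] = 5.64 kip/in.
Capacity per unit length: φr_n = 0.75 × 0.6 × 90 × (0.707 × 0.5) = 14.32 kip/in.
5.64 ≤ 14.32 → adequate.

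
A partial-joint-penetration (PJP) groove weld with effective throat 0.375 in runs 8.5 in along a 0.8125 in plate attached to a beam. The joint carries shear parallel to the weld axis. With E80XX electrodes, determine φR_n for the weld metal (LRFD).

φR_n ≈ 115 kips

E80XX → F_EXX = 80 ksi.
Effective throat (given) t_e = 0.375 in.
A_we = 0.375 × 8.5 = 3.188 in².
F_nw = 0.6 F_EXX = 48 ksi.
φR_n = 0.75 × 48 × 3.188 = 114.8 kips.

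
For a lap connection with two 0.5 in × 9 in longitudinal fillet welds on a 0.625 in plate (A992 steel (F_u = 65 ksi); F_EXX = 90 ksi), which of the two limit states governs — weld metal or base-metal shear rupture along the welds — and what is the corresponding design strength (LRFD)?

t_e = 0.707 × 0.5 = 0.3535 in; L = 18 in.
Weld metal: φR_n = 0.75 × 0.6 × 90 × 0.3535 × 18 = 257.7 kips.
Base metal (shear rupture): φR_n = 0.75 × 0.6 × 65 × 0.625 × 18 = 329.1 kips.
Governing: weld metal.

φR_n ≈ 258 kips (weld metal governs)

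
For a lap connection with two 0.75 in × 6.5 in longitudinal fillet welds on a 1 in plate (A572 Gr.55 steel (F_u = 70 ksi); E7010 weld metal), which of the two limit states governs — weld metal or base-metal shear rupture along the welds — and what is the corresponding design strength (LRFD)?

φR_n ≈ 217 kips (weld metal governs)

E70XX → F_EXX = 70 ksi.
t_e = 0.707 × 0.75 = 0.5302 in; L = 13 in.
Weld metal: φR_n = 0.75 × 0.6 × 70 × 0.5302 × 13 = 217.1 kips.
Base metal (shear rupture): φR_n = 0.75 × 0.6 × 70 × 1 × 13 = 409.5 kips.
Governing: weld metal.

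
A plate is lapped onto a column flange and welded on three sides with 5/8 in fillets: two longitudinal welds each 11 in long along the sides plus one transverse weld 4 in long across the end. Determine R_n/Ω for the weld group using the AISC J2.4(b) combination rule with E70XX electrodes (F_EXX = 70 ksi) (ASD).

R_n/Ω ≈ 241 kips

t_e = 0.707 × 0.625 = 0.4419 in.
R_nwl = 0.6 × 70 × 0.4419 × 22 = 408.3 kips (longitudinal, 2 welds).
R_nwt = 0.6 × 70 × 0.4419 × 4 = 74.23 kips (transverse, base value).
(i) R_nwl + R_nwt = 482.5 kips; (ii) 0.85 R_nwl + 1.5 R_nwt = 458.4 kips.
R_n = max = 482.5 kips [governs: (i)]; R_n/Ω = 241.3 kips.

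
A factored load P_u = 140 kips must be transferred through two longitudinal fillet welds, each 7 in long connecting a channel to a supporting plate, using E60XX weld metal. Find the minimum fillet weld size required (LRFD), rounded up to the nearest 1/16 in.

w = 9/16 in

E60XX → F_EXX = 60 ksi.
Total weld length L = 14 in.
Required throat t_e = P_u / (φ × 0.6 F_EXX × L) = 140 / (0.75 × 0.6 × 60 × 14) = 0.3704 in.
Required leg w = t_e / 0.707 = 0.5239 in → use 9/16 in.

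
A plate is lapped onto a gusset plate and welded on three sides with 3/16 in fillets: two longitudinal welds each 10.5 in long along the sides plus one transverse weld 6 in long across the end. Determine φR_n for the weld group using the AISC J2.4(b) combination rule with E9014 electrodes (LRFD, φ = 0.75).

φR_n ≈ 145 kip

E90XX → F_EXX = 90 ksi.
t_e = 0.707 × 0.1875 = 0.1326 in.
R_nwl = 0.6 × 90 × 0.1326 × 21 = 150.3 kip (longitudinal, 2 welds).
R_nwt = 0.6 × 90 × 0.1326 × 6 = 42.95 kip (transverse, base value).
(i) R_nwl + R_nwt = 193.3 kip; (ii) 0.85 R_nwl + 1.5 R_nwt = 192.2 kip.
R_n = max = 193.3 kip [governs: (i)]; φR_n = 145 kip.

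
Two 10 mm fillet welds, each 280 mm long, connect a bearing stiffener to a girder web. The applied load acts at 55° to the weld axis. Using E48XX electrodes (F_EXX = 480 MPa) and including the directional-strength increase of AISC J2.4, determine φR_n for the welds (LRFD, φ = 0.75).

t_e = 0.707 × 10 = 7.07 mm; A_we = 7.07 × 560 = 3959 mm².
Directional factor: 1.0 + 0.5 sin^1.5(55°) = 1.371.
F_nw = 0.6 × 480 × 1.371 = 394.8 MPa.
φR_n = 0.75 × 394.8 × 3959 × 10⁻³ = 1172 kN.

φR_n ≈ 1170 kN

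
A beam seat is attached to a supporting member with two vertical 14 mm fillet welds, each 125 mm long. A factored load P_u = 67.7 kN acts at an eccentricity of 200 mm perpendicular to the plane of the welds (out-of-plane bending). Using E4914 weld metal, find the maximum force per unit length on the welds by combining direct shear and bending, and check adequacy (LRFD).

f_max ≈ 2610 N/mm; NOT adequate

E49XX → F_EXX = 490 MPa.
L_w = 2 × 125 = 250 mm; section modulus (unit throat) S = 2 × L²/6 = 5208 mm².
Direct shear f_v = P/L_w = 67.7×10³/250 = 270.8 N/mm.
Moment M = P × e = 67.7×10³ × 200 = 13540000 N·mm; bending f_b = M/S = 2600 N/mm.
f_max = √(f_v² + f_b²) = √(270.8² + 2600²) = 2614 N/mm.
φr_n = 0.75 × 0.6 × 490 × (0.707 × 14) = 2183 N/mm → NOT adequate.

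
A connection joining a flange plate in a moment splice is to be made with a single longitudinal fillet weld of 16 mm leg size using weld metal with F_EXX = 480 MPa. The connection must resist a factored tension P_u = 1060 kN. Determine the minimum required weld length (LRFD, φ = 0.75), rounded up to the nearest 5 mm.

L = 435 mm

Throat t_e = 0.707 × 16 = 11.31 mm.
φr_n = 0.75 × 0.6 × 480 × 11.31 × 10⁻³ = 2.443 kN/mm.
L_req = P_u / φr_n = 1060 / 2.443 = 433.8 mm total.
Round up → use L = 435 mm.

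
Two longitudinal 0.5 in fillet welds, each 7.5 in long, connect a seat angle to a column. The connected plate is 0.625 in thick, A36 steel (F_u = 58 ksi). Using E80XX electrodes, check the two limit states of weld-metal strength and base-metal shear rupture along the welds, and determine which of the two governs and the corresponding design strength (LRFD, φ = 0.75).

φR_n ≈ 191 kips (weld metal governs)

E80XX → F_EXX = 80 ksi.
t_e = 0.707 × 0.5 = 0.3535 in; L = 15 in.
Weld metal: φR_n = 0.75 × 0.6 × 80 × 0.3535 × 15 = 190.9 kips.
Base metal (shear rupture): φR_n = 0.75 × 0.6 × 58 × 0.625 × 15 = 244.7 kips.
Governing: weld metal.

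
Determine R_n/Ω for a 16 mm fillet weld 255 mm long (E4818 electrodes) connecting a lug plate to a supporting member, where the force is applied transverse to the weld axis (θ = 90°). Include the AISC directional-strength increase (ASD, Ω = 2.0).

R_n/Ω ≈ 623 kN

E48XX → F_EXX = 480 MPa.
t_e = 0.707 × 16 = 11.31 mm; A_we = 11.31 × 255 = 2885 mm².
Directional factor: 1.0 + 0.5 sin^1.5(90°) = 1.5.
F_nw = 0.6 × 480 × 1.5 = 432 MPa.
R_n/Ω = (432 × 2885) / 2.0 × 10⁻³ = 623.1 kN.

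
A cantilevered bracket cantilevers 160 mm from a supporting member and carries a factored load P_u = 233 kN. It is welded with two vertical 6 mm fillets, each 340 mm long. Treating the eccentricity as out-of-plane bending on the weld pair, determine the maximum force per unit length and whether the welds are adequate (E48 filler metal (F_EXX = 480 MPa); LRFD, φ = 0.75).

L_w = 2 × 340 = 680 mm; section modulus (unit throat) S = 2 × L²/6 = 38530 mm².
Direct shear f_v = P/L_w = 233×10³/680 = 342.6 N/mm.
Moment M = P × e = 233×10³ × 160 = 37280000 N·mm; bending f_b = M/S = 967.5 N/mm.
f_max = √(f_v² + f_b²) = √(342.6² + 967.5²) = 1026 N/mm.
φr_n = 0.75 × 0.6 × 480 × (0.707 × 6) = 916.3 N/mm → NOT adequate.

f_max ≈ 1030 N/mm; NOT adequate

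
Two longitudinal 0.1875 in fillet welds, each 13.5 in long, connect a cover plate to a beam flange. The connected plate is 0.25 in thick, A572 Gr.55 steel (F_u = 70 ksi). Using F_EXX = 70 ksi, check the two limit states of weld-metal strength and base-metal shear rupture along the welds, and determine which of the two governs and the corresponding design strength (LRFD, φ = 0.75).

φR_n ≈ 113 kips (weld metal governs)

t_e = 0.707 × 0.1875 = 0.1326 in; L = 27 in.
Weld metal: φR_n = 0.75 × 0.6 × 70 × 0.1326 × 27 = 112.7 kips.
Base metal (shear rupture): φR_n = 0.75 × 0.6 × 70 × 0.25 × 27 = 212.6 kips.
Governing: weld metal.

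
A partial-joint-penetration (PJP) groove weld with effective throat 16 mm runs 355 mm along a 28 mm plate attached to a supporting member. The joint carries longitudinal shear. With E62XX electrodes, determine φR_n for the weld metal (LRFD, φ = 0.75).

φR_n ≈ 1580 kN

E62XX → F_EXX = 620 MPa.
Effective throat (given) t_e = 16 mm.
A_we = 16 × 355 = 5680 mm².
F_nw = 0.6 F_EXX = 372 MPa.
φR_n = 0.75 × 372 × 5680 × 10⁻³ = 1585 kN.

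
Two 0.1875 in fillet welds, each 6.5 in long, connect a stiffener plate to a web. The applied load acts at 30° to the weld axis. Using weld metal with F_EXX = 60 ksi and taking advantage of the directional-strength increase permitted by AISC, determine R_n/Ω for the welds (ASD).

t_e = 0.707 × 0.1875 = 0.1326 in; A_we = 0.1326 × 13 = 1.723 in².
Directional factor: 1.0 + 0.5 sin^1.5(30°) = 1.177.
F_nw = 0.6 × 60 × 1.177 = 42.36 ksi.
R_n/Ω = (42.36 × 1.723) / 2.0 = 36.5 kips.

R_n/Ω ≈ 36.5 kips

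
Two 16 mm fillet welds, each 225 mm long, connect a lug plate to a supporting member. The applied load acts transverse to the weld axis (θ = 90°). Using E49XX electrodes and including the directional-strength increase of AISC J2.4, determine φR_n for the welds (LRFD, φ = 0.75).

E49XX → F_EXX = 490 MPa.
t_e = 0.707 × 16 = 11.31 mm; A_we = 11.31 × 450 = 5090 mm².
Directional factor: 1.0 + 0.5 sin^1.5(90°) = 1.5.
F_nw = 0.6 × 490 × 1.5 = 441 MPa.
φR_n = 0.75 × 441 × 5090 × 10⁻³ = 1684 kN.

φR_n ≈ 1680 kN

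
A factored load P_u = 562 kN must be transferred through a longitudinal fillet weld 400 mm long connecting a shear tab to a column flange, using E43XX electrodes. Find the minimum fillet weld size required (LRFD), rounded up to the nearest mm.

E43XX → F_EXX = 430 MPa.
Total weld length L = 400 mm.
Required throat t_e = P_u / (φ × 0.6 F_EXX × L) = 562 / (0.75 × 0.6 × 430 × 400 × 10⁻³) = 7.261 mm.
Required leg w = t_e / 0.707 = 10.27 mm → use 11 mm.

w = 11 mm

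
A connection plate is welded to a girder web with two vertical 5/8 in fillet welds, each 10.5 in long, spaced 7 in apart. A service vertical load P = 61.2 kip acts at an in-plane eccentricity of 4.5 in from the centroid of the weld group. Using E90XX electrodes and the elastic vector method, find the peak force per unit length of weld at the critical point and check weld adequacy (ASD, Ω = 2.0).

E90XX → F_EXX = 90 ksi.
Total weld length L_w = 21 in. Treat welds as unit-width lines.
Polar moment about centroid: J = 2[d³/12 + d(b/2)²] = 2[10.5³/12 + 10.5×3.5²] = 450.2 in³.
Direct shear f_v = P/L_w = 61.2 / 21 = 2.914 kip/in (vertical).
Torsion M = P·e = 61.2 × 4.5 = 275.4 kip·in.
Critical point at (x, y) = (3.5, 5.25) from centroid. f_tx = M·y/J = 3.212 kip/in; f_ty = M·x/J = 2.141 kip/in.
Resultant f_max = √[f_tx² + (f_v + f_ty)²] = √[3.212² + (2.914 + 2.141)²] = 5.989 kip/in.
Capacity per unit length: r_n/Ω = (1/2.0) × 0.6 × 90 × (0.707 × 0.625) = 11.93 kip/in.
5.989 ≤ 11.93 → adequate.

f_max ≈ 5.99 kip/in; adequate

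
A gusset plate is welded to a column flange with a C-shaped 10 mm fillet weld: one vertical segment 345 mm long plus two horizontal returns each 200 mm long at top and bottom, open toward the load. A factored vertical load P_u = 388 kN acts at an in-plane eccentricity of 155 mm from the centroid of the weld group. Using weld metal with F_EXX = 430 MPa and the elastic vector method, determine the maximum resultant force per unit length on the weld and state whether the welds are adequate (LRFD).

Total weld length L_w = 745 mm. Treat welds as unit-width lines.
Centroid: x̄ = 2×200×100 / 745 = 53.69 mm from the vertical weld.
Polar moment about centroid: J = I_x + I_y = [345³/12 + 2×200×172.5²] + [345×53.69² + 2(200³/12 + 200×46.31²)] = 18510000 mm³.
Direct shear f_v = P/L_w = 388×10³ / 745 = 520.8 N/mm (vertical).
Torsion M = P·e = 388×10³ × 155 = 60140000 N·mm.
Critical point at (x, y) = (146.3, 172.5) from centroid. f_tx = M·y/J = 560.5 N/mm; f_ty = M·x/J = 475.4 N/mm.
Resultant f_max = √[f_tx² + (f_v + f_ty)²] = √[560.5² + (520.8 + 475.4)²] = 1143 N/mm.
Capacity per unit length: φr_n = 0.75 × 0.6 × 430 × (0.707 × 10) = 1368 N/mm.
1143 ≤ 1368 → adequate.

f_max ≈ 1140 N/mm; adequate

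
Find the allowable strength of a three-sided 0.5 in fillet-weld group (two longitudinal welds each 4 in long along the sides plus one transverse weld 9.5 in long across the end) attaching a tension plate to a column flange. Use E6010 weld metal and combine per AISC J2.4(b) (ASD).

R_n/Ω ≈ 134 kip

E60XX → F_EXX = 60 ksi.
t_e = 0.707 × 0.5 = 0.3535 in.
R_nwl = 0.6 × 60 × 0.3535 × 8 = 101.8 kip (longitudinal, 2 welds).
R_nwt = 0.6 × 60 × 0.3535 × 9.5 = 120.9 kip (transverse, base value).
(i) R_nwl + R_nwt = 222.7 kip; (ii) 0.85 R_nwl + 1.5 R_nwt = 267.9 kip.
R_n = max = 267.9 kip [governs: (ii)]; R_n/Ω = 133.9 kip.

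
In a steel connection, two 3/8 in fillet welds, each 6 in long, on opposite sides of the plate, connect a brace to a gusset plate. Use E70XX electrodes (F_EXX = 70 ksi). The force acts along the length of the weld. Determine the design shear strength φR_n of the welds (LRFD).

φR_n ≈ 100 kips

Effective throat t_e = 0.707 × 0.375 = 0.2651 in.
Total length L = 12 in; A_we = 0.2651 × 12 = 3.181 in².
F_nw = 0.6 F_EXX = 0.6 × 70 = 42 ksi.
φR_n = 0.75 × 42 × 3.181 = 100.2 kips.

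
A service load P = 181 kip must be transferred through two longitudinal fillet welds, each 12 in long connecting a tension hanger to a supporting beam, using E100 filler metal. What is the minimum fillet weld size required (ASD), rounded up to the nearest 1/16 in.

E100XX → F_EXX = 100 ksi.
Total weld length L = 24 in.
Required throat t_e = P × Ω / (0.6 F_EXX × L) = 181 × 2.0 / (0.6 × 100 × 24) = 0.2514 in.
Required leg w = t_e / 0.707 = 0.3556 in → use 3/8 in.

w = 3/8 in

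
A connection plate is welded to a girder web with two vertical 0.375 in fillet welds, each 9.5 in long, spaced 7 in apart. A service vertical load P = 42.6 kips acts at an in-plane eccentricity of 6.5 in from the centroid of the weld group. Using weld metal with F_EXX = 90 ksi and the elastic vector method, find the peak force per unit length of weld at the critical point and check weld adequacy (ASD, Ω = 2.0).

f_max ≈ 5.96 kip/in; adequate

Total weld length L_w = 19 in. Treat welds as unit-width lines.
Polar moment about centroid: J = 2[d³/12 + d(b/2)²] = 2[9.5³/12 + 9.5×3.5²] = 375.6 in³.
Direct shear f_v = P/L_w = 42.6 / 19 = 2.242 kip/in (vertical).
Torsion M = P·e = 42.6 × 6.5 = 276.9 kip·in.
Critical point at (x, y) = (3.5, 4.75) from centroid. f_tx = M·y/J = 3.501 kip/in; f_ty = M·x/J = 2.58 kip/in.
Resultant f_max = √[f_tx² + (f_v + f_ty)²] = √[3.501² + (2.242 + 2.58)²] = 5.959 kip/in.
Capacity per unit length: r_n/Ω = (1/2.0) × 0.6 × 90 × (0.707 × 0.375) = 7.158 kip/in.
5.959 ≤ 7.158 → adequate.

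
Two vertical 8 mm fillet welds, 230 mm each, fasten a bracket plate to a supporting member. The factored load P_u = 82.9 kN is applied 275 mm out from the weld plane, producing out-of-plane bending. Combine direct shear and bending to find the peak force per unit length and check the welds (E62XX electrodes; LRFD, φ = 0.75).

E62XX → F_EXX = 620 MPa.
L_w = 2 × 230 = 460 mm; section modulus (unit throat) S = 2 × L²/6 = 17630 mm².
Direct shear f_v = P/L_w = 82.9×10³/460 = 180.2 N/mm.
Moment M = P × e = 82.9×10³ × 275 = 22798000 N·mm; bending f_b = M/S = 1293 N/mm.
f_max = √(f_v² + f_b²) = √(180.2² + 1293²) = 1305 N/mm.
φr_n = 0.75 × 0.6 × 620 × (0.707 × 8) = 1578 N/mm → adequate.

f_max ≈ 1310 N/mm; adequate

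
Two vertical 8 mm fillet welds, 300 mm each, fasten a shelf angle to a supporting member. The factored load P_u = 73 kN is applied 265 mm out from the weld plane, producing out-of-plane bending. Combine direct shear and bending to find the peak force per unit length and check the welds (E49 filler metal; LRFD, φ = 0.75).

E49XX → F_EXX = 490 MPa.
L_w = 2 × 300 = 600 mm; section modulus (unit throat) S = 2 × L²/6 = 30000 mm².
Direct shear f_v = P/L_w = 73×10³/600 = 121.7 N/mm.
Moment M = P × e = 73×10³ × 265 = 19345000 N·mm; bending f_b = M/S = 644.8 N/mm.
f_max = √(f_v² + f_b²) = √(121.7² + 644.8²) = 656.2 N/mm.
φr_n = 0.75 × 0.6 × 490 × (0.707 × 8) = 1247 N/mm → adequate.

f_max ≈ 656 N/mm; adequate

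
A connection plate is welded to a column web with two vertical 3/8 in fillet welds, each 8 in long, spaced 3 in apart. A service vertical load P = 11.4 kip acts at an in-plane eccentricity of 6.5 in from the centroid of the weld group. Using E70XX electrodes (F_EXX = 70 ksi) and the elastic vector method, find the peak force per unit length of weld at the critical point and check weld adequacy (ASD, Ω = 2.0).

Total weld length L_w = 16 in. Treat welds as unit-width lines.
Polar moment about centroid: J = 2[d³/12 + d(b/2)²] = 2[8³/12 + 8×1.5²] = 121.3 in³.
Direct shear f_v = P/L_w = 11.4 / 16 = 0.7125 kip/in (vertical).
Torsion M = P·e = 11.4 × 6.5 = 74.1 kip·in.
Critical point at (x, y) = (1.5, 4) from centroid. f_tx = M·y/J = 2.443 kip/in; f_ty = M·x/J = 0.9161 kip/in.
Resultant f_max = √[f_tx² + (f_v + f_ty)²] = √[2.443² + (0.7125 + 0.9161)²] = 2.936 kip/in.
Capacity per unit length: r_n/Ω = (1/2.0) × 0.6 × 70 × (0.707 × 0.375) = 5.568 kip/in.
2.936 ≤ 5.568 → adequate.

f_max ≈ 2.94 kip/in; adequate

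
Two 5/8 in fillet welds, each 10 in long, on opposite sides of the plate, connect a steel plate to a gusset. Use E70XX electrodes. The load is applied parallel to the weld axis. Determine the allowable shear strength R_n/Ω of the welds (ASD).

R_n/Ω ≈ 186 kips

E70XX → F_EXX = 70 ksi.
Effective throat t_e = 0.707 × 0.625 = 0.4419 in.
Total length L = 20 in; A_we = 0.4419 × 20 = 8.837 in².
F_nw = 0.6 F_EXX = 0.6 × 70 = 42 ksi.
R_n = 42 × 8.837 = 371.2 kips; R_n/Ω = 371.2/2.0 = 185.6 kips.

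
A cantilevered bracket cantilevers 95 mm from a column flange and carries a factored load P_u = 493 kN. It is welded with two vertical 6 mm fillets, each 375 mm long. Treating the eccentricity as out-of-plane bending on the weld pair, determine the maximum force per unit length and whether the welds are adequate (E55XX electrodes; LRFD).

E55XX → F_EXX = 550 MPa.
L_w = 2 × 375 = 750 mm; section modulus (unit throat) S = 2 × L²/6 = 46880 mm².
Direct shear f_v = P/L_w = 493×10³/750 = 657.3 N/mm.
Moment M = P × e = 493×10³ × 95 = 46835000 N·mm; bending f_b = M/S = 999.1 N/mm.
f_max = √(f_v² + f_b²) = √(657.3² + 999.1²) = 1196 N/mm.
φr_n = 0.75 × 0.6 × 550 × (0.707 × 6) = 1050 N/mm → NOT adequate.

f_max ≈ 1200 N/mm; NOT adequate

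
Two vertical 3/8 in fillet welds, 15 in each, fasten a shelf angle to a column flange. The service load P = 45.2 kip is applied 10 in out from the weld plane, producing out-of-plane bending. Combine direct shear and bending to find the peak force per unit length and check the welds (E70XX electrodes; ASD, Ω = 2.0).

E70XX → F_EXX = 70 ksi.
L_w = 2 × 15 = 30 in; section modulus (unit throat) S = 2 × L²/6 = 75 in².
Direct shear f_v = P/L_w = 45.2/30 = 1.507 kip/in.
Moment M = P × e = 45.2 × 10 = 452 kip·in; bending f_b = M/S = 6.027 kip/in.
f_max = √(f_v² + f_b²) = √(1.507² + 6.027²) = 6.212 kip/in.
r_n/Ω = (1/2.0) × 0.6 × 70 × (0.707 × 0.375) = 5.568 kip/in → NOT adequate.

f_max ≈ 6.21 kip/in; NOT adequate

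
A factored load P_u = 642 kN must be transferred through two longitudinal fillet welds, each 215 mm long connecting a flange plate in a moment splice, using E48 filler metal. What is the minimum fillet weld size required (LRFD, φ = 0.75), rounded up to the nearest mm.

E48XX → F_EXX = 480 MPa.
Total weld length L = 430 mm.
Required throat t_e = P_u / (φ × 0.6 F_EXX × L) = 642 / (0.75 × 0.6 × 480 × 430 × 10⁻³) = 6.912 mm.
Required leg w = t_e / 0.707 = 9.777 mm → use 10 mm.

w = 10 mm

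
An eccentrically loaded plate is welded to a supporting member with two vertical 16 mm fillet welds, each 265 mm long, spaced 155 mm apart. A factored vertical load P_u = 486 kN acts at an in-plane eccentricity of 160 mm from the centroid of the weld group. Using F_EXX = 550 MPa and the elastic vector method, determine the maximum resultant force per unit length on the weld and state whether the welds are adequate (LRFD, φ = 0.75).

Total weld length L_w = 530 mm. Treat welds as unit-width lines.
Polar moment about centroid: J = 2[d³/12 + d(b/2)²] = 2[265³/12 + 265×77.5²] = 6285000 mm³.
Direct shear f_v = P/L_w = 486×10³ / 530 = 917 N/mm (vertical).
Torsion M = P·e = 486×10³ × 160 = 77760000 N·mm.
Critical point at (x, y) = (77.5, 132.5) from centroid. f_tx = M·y/J = 1639 N/mm; f_ty = M·x/J = 958.9 N/mm.
Resultant f_max = √[f_tx² + (f_v + f_ty)²] = √[1639² + (917 + 958.9)²] = 2491 N/mm.
Capacity per unit length: φr_n = 0.75 × 0.6 × 550 × (0.707 × 16) = 2800 N/mm.
2491 ≤ 2800 → adequate.

f_max ≈ 2490 N/mm; adequate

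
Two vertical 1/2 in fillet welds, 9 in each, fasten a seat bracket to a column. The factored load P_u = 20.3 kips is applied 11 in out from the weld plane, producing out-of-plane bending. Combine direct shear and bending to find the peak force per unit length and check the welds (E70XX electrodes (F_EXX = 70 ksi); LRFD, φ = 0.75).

L_w = 2 × 9 = 18 in; section modulus (unit throat) S = 2 × L²/6 = 27 in².
Direct shear f_v = P/L_w = 20.3/18 = 1.128 kip/in.
Moment M = P × e = 20.3 × 11 = 223.3 kip·in; bending f_b = M/S = 8.27 kip/in.
f_max = √(f_v² + f_b²) = √(1.128² + 8.27²) = 8.347 kip/in.
φr_n = 0.75 × 0.6 × 70 × (0.707 × 0.5) = 11.14 kip/in → adequate.

f_max ≈ 8.35 kip/in; adequate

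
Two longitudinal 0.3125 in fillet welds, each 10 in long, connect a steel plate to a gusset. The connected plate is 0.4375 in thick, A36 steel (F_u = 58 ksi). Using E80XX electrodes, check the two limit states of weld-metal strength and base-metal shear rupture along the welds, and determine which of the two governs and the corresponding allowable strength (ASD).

R_n/Ω ≈ 106 kip (weld metal governs)

E80XX → F_EXX = 80 ksi.
t_e = 0.707 × 0.3125 = 0.2209 in; L = 20 in.
Weld metal: R_n/Ω = (1/2.0) × 0.6 × 80 × 0.2209 × 20 = 106 kip.
Base metal (shear rupture): R_n/Ω = (1/2.0) × 0.6 × 58 × 0.4375 × 20 = 152.2 kip.
Governing: weld metal.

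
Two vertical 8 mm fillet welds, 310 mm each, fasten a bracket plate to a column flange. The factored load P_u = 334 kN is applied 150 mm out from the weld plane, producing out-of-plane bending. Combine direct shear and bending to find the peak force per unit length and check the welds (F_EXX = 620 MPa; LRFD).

L_w = 2 × 310 = 620 mm; section modulus (unit throat) S = 2 × L²/6 = 32030 mm².
Direct shear f_v = P/L_w = 334×10³/620 = 538.7 N/mm.
Moment M = P × e = 334×10³ × 150 = 50100000 N·mm; bending f_b = M/S = 1564 N/mm.
f_max = √(f_v² + f_b²) = √(538.7² + 1564²) = 1654 N/mm.
φr_n = 0.75 × 0.6 × 620 × (0.707 × 8) = 1578 N/mm → NOT adequate.

f_max ≈ 1650 N/mm; NOT adequate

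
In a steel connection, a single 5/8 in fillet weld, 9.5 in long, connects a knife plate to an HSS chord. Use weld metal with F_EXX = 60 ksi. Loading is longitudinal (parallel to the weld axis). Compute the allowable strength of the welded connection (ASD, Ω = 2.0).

Effective throat t_e = 0.707 × 0.625 = 0.4419 in.
Total length L = 9.5 in; A_we = 0.4419 × 9.5 = 4.198 in².
F_nw = 0.6 F_EXX = 0.6 × 60 = 36 ksi.
R_n = 36 × 4.198 = 151.1 kip; R_n/Ω = 151.1/2.0 = 75.56 kip.

R_n/Ω ≈ 75.6 kip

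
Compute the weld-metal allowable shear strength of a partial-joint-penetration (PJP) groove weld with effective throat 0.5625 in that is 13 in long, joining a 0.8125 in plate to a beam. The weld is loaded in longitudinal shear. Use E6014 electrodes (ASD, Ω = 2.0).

R_n/Ω ≈ 132 kips

E60XX → F_EXX = 60 ksi.
Effective throat (given) t_e = 0.5625 in.
A_we = 0.5625 × 13 = 7.312 in².
F_nw = 0.6 F_EXX = 36 ksi.
R_n/Ω = (36 × 7.312) / 2.0 = 131.6 kips.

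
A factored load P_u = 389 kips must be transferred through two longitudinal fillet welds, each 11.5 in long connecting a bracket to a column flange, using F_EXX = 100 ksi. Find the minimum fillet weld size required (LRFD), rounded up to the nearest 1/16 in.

w = 9/16 in

Total weld length L = 23 in.
Required throat t_e = P_u / (φ × 0.6 F_EXX × L) = 389 / (0.75 × 0.6 × 100 × 23) = 0.3758 in.
Required leg w = t_e / 0.707 = 0.5316 in → use 9/16 in.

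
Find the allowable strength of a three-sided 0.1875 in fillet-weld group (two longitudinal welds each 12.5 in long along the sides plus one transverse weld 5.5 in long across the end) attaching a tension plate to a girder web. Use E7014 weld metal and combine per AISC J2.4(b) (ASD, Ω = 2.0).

E70XX → F_EXX = 70 ksi.
t_e = 0.707 × 0.1875 = 0.1326 in.
R_nwl = 0.6 × 70 × 0.1326 × 25 = 139.2 kips (longitudinal, 2 welds).
R_nwt = 0.6 × 70 × 0.1326 × 5.5 = 30.62 kips (transverse, base value).
(i) R_nwl + R_nwt = 169.8 kips; (ii) 0.85 R_nwl + 1.5 R_nwt = 164.2 kips.
R_n = max = 169.8 kips [governs: (i)]; R_n/Ω = 84.91 kips.

R_n/Ω ≈ 84.9 kips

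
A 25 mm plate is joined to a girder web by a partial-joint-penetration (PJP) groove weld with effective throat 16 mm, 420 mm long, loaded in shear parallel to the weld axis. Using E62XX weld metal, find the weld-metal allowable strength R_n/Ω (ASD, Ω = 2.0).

E62XX → F_EXX = 620 MPa.
Effective throat (given) t_e = 16 mm.
A_we = 16 × 420 = 6720 mm².
F_nw = 0.6 F_EXX = 372 MPa.
R_n/Ω = (372 × 6720) / 2.0 × 10⁻³ = 1250 kN.

R_n/Ω ≈ 1250 kN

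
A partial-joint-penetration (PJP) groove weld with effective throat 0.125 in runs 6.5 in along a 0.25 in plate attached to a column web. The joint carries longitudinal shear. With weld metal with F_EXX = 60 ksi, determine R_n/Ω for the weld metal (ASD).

R_n/Ω ≈ 14.6 kip

Effective throat (given) t_e = 0.125 in.
A_we = 0.125 × 6.5 = 0.8125 in².
F_nw = 0.6 F_EXX = 36 ksi.
R_n/Ω = (36 × 0.8125) / 2.0 = 14.62 kip.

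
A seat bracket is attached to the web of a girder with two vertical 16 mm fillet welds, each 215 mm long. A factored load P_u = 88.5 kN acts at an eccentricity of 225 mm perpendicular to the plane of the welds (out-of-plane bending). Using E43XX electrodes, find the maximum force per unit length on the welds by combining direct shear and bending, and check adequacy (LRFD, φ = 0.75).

f_max ≈ 1310 N/mm; adequate

E43XX → F_EXX = 430 MPa.
L_w = 2 × 215 = 430 mm; section modulus (unit throat) S = 2 × L²/6 = 15410 mm².
Direct shear f_v = P/L_w = 88.5×10³/430 = 205.8 N/mm.
Moment M = P × e = 88.5×10³ × 225 = 19912000 N·mm; bending f_b = M/S = 1292 N/mm.
f_max = √(f_v² + f_b²) = √(205.8² + 1292²) = 1309 N/mm.
φr_n = 0.75 × 0.6 × 430 × (0.707 × 16) = 2189 N/mm → adequate.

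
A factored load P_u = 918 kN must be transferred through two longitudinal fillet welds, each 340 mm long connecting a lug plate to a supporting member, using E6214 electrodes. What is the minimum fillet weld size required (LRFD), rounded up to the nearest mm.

w = 7 mm

E62XX → F_EXX = 620 MPa.
Total weld length L = 680 mm.
Required throat t_e = P_u / (φ × 0.6 F_EXX × L) = 918 / (0.75 × 0.6 × 620 × 680 × 10⁻³) = 4.839 mm.
Required leg w = t_e / 0.707 = 6.844 mm → use 7 mm.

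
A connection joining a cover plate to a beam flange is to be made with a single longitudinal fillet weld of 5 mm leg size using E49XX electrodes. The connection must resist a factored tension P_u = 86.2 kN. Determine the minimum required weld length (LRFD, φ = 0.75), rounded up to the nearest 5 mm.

E49XX → F_EXX = 490 MPa.
Throat t_e = 0.707 × 5 = 3.535 mm.
φr_n = 0.75 × 0.6 × 490 × 3.535 × 10⁻³ = 0.7795 kN/mm.
L_req = P_u / φr_n = 86.2 / 0.7795 = 110.6 mm total.
Round up → use L = 115 mm.

L = 115 mm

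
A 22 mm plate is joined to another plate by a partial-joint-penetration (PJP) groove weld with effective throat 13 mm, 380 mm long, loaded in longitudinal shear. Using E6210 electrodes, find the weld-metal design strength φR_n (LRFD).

E62XX → F_EXX = 620 MPa.
Effective throat (given) t_e = 13 mm.
A_we = 13 × 380 = 4940 mm².
F_nw = 0.6 F_EXX = 372 MPa.
φR_n = 0.75 × 372 × 4940 × 10⁻³ = 1378 kN.

φR_n ≈ 1380 kN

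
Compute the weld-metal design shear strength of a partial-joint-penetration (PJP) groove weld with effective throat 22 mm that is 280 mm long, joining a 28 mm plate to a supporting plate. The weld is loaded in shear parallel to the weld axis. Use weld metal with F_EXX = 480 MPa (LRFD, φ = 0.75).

Effective throat (given) t_e = 22 mm.
A_we = 22 × 280 = 6160 mm².
F_nw = 0.6 F_EXX = 288 MPa.
φR_n = 0.75 × 288 × 6160 × 10⁻³ = 1331 kN.

φR_n ≈ 1330 kN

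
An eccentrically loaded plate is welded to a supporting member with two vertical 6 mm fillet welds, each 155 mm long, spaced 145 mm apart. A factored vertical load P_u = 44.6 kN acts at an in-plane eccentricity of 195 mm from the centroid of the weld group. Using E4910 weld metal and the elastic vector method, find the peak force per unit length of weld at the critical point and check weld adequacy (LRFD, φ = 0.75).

f_max ≈ 519 N/mm; adequate

E49XX → F_EXX = 490 MPa.
Total weld length L_w = 310 mm. Treat welds as unit-width lines.
Polar moment about centroid: J = 2[d³/12 + d(b/2)²] = 2[155³/12 + 155×72.5²] = 2250000 mm³.
Direct shear f_v = P/L_w = 44.6×10³ / 310 = 143.9 N/mm (vertical).
Torsion M = P·e = 44.6×10³ × 195 = 8697000 N·mm.
Critical point at (x, y) = (72.5, 77.5) from centroid. f_tx = M·y/J = 299.6 N/mm; f_ty = M·x/J = 280.2 N/mm.
Resultant f_max = √[f_tx² + (f_v + f_ty)²] = √[299.6² + (143.9 + 280.2)²] = 519.2 N/mm.
Capacity per unit length: φr_n = 0.75 × 0.6 × 490 × (0.707 × 6) = 935.4 N/mm.
519.2 ≤ 935.4 → adequate.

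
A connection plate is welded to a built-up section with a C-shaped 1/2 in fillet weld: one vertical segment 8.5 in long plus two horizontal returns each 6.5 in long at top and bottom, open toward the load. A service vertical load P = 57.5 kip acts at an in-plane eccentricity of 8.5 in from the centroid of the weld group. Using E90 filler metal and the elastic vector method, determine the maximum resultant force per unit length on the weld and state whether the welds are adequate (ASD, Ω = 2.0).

E90XX → F_EXX = 90 ksi.
Total weld length L_w = 21.5 in. Treat welds as unit-width lines.
Centroid: x̄ = 2×6.5×3.25 / 21.5 = 1.965 in from the vertical weld.
Polar moment about centroid: J = I_x + I_y = [8.5³/12 + 2×6.5×4.25²] + [8.5×1.965² + 2(6.5³/12 + 6.5×1.285²)] = 386 in³.
Direct shear f_v = P/L_w = 57.5 / 21.5 = 2.674 kip/in (vertical).
Torsion M = P·e = 57.5 × 8.5 = 488.75 kip·in.
Critical point at (x, y) = (4.535, 4.25) from centroid. f_tx = M·y/J = 5.381 kip/in; f_ty = M·x/J = 5.741 kip/in.
Resultant f_max = √[f_tx² + (f_v + f_ty)²] = √[5.381² + (2.674 + 5.741)²] = 9.989 kip/in.
Capacity per unit length: r_n/Ω = (1/2.0) × 0.6 × 90 × (0.707 × 0.5) = 9.544 kip/in.
9.989 > 9.544 → NOT adequate.

f_max ≈ 9.99 kip/in; NOT adequate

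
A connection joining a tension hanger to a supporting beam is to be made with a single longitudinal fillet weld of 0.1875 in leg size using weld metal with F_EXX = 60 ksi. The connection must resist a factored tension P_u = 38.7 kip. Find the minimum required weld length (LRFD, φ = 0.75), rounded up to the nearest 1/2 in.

Throat t_e = 0.707 × 0.1875 = 0.1326 in.
φr_n = 0.75 × 0.6 × 60 × 0.1326 = 3.579 kip/in.
L_req = P_u / φr_n = 38.7 / 3.579 = 10.81 in total.
Round up → use L = 11 in.

L = 11 in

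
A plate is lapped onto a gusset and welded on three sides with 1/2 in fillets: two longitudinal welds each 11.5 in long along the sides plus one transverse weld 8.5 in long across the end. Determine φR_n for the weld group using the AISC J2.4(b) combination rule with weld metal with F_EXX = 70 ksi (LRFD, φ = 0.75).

t_e = 0.707 × 0.5 = 0.3535 in.
R_nwl = 0.6 × 70 × 0.3535 × 23 = 341.5 kips (longitudinal, 2 welds).
R_nwt = 0.6 × 70 × 0.3535 × 8.5 = 126.2 kips (transverse, base value).
(i) R_nwl + R_nwt = 467.7 kips; (ii) 0.85 R_nwl + 1.5 R_nwt = 479.6 kips.
R_n = max = 479.6 kips [governs: (ii)]; φR_n = 359.7 kips.

φR_n ≈ 360 kips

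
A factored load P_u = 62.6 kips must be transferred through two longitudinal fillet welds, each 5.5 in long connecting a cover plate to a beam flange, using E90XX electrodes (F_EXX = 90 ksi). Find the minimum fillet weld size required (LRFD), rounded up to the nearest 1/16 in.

w = 1/4 in

Total weld length L = 11 in.
Required throat t_e = P_u / (φ × 0.6 F_EXX × L) = 62.6 / (0.75 × 0.6 × 90 × 11) = 0.1405 in.
Required leg w = t_e / 0.707 = 0.1988 in → use 1/4 in.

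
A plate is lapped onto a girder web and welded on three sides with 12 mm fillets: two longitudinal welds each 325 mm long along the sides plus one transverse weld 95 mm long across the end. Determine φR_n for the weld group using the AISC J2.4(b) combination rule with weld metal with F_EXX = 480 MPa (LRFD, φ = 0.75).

t_e = 0.707 × 12 = 8.484 mm.
R_nwl = 0.6 × 480 × 8.484 × 650 × 10⁻³ = 1588 kN (longitudinal, 2 welds).
R_nwt = 0.6 × 480 × 8.484 × 95 × 10⁻³ = 232.1 kN (transverse, base value).
(i) R_nwl + R_nwt = 1820 kN; (ii) 0.85 R_nwl + 1.5 R_nwt = 1698 kN.
R_n = max = 1820 kN [governs: (i)]; φR_n = 1365 kN.

φR_n ≈ 1370 kN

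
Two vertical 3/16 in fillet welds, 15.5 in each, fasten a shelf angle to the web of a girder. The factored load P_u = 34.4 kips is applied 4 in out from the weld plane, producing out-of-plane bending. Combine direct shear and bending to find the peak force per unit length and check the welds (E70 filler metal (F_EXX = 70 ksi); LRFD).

L_w = 2 × 15.5 = 31 in; section modulus (unit throat) S = 2 × L²/6 = 80.08 in².
Direct shear f_v = P/L_w = 34.4/31 = 1.11 kip/in.
Moment M = P × e = 34.4 × 4 = 137.6 kip·in; bending f_b = M/S = 1.718 kip/in.
f_max = √(f_v² + f_b²) = √(1.11² + 1.718²) = 2.045 kip/in.
φr_n = 0.75 × 0.6 × 70 × (0.707 × 0.1875) = 4.176 kip/in → adequate.

f_max ≈ 2.05 kip/in; adequate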